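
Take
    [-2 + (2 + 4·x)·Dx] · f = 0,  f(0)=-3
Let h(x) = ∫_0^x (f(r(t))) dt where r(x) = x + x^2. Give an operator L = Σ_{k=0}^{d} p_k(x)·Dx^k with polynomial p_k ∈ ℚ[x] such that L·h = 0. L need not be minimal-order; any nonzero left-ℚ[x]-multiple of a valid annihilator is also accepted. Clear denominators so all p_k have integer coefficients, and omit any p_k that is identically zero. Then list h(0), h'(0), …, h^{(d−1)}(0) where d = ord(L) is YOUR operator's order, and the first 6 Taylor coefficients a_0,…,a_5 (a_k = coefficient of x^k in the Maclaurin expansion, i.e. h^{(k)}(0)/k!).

f: a_k = -3, -3, 3/2, -3/2, 15/8, -21/8, …
Change of var in L_f (x↦r) gives L₀.
∫: right-multiply L₀ by Dx.
L = (-1 - 2·x)·Dx + (1 + 2·x + 2·x^2)·Dx^2  (order 2).
h: a_k = 0, -3, -3/2, -1/2, 3/8, -9/40, …
ICs: h(0) = 0, h′(0) = -3.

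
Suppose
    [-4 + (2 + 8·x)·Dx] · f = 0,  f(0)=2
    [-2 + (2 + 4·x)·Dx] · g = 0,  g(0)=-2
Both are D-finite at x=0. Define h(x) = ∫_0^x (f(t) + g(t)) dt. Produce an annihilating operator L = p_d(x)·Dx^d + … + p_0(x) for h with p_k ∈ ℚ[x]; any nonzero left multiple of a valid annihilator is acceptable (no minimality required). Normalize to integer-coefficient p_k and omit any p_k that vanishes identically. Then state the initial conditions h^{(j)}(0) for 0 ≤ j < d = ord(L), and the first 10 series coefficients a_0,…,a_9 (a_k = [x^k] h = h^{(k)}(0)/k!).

L = -2·Dx + (3 + 8·x)·Dx^2 + (1 + 6·x + 8·x^2)·Dx^3  (order 3).
h: a_k = 0, 0, 1, -1, 7/4, -15/4, 217/24, -189/8, 4191/64, -12155/64, …
ICs: h(0) = 0, h′(0) = 0, h′′(0) = 2.

f: a_k = 2, 4, -4, 8, -20, 56, -168, 528, -1716, 5720, …
g: a_k = -2, -2, 1, -1, 5/4, -7/4, 21/8, -33/8, 429/64, -715/64, …
f+g: L₀ = lclm(L_f,L_g), ord ≤ 1+1.
Integrate: L := L₀·Dx.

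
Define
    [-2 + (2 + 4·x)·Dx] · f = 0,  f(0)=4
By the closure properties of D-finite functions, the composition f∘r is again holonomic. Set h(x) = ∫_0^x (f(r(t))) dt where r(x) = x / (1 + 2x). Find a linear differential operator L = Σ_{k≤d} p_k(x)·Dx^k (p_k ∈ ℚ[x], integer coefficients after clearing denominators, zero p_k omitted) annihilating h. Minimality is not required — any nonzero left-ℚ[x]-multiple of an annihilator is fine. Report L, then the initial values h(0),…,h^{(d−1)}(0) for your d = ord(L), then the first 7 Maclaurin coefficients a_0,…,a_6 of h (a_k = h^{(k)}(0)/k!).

L = -Dx + (1 + 6·x + 8·x^2)·Dx^2  (order 2).
h: a_k = 0, 4, 2, -10/3, 13/2, -141/10, 133/4, …
ICs: h(0) = 0, h′(0) = 4.

f: a_k = 4, 4, -2, 2, -5/2, 7/2, -21/4, …
Change of var in L_f (x↦r) gives L₀.
Integrate: L := L₀·Dx.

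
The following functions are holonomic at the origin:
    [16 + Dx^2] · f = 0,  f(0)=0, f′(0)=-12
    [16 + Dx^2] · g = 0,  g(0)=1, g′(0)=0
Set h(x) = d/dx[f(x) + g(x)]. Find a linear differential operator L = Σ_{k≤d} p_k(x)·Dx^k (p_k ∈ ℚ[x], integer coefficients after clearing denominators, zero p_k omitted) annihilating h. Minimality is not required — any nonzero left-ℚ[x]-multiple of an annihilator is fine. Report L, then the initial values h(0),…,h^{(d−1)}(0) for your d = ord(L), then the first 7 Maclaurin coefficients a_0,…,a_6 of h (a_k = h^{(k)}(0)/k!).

L = 16 + Dx^2  (order 2).
h: a_k = -12, -16, 96, 128/3, -128, -512/15, 1024/15, …
ICs: h(0) = -12, h′(0) = -16.

f: a_k = 0, -12, 0, 32, 0, -128/5, 0, …
g: a_k = 1, 0, -8, 0, 32/3, 0, -256/45, …
h₀=f+g: left-lcm gives L₀, ord ≤ 4.
Derive L from L₀ (diff closure).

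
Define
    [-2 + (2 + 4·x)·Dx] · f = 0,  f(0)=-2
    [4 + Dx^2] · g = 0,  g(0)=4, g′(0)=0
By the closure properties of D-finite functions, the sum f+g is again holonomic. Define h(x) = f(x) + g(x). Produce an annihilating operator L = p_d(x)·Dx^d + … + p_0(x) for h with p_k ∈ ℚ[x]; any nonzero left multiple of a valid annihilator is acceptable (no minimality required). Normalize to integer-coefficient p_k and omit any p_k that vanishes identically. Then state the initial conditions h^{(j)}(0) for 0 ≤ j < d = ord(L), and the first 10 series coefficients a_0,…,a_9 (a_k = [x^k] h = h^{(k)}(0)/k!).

L = (-28 - 64·x - 64·x^2) + (12 + 88·x + 192·x^2 + 128·x^3)·Dx + (-7 - 16·x - 16·x^2)·Dx^2 + (3 + 22·x + 48·x^2 + 32·x^3)·Dx^3  (order 3).
h: a_k = 2, -2, -7, -1, 47/12, -7/4, 817/360, -33/8, 135647/20160, -715/64, …
ICs: h(0) = 2, h′(0) = -2, h′′(0) = -14.

f: a_k = -2, -2, 1, -1, 5/4, -7/4, 21/8, -33/8, 429/64, -715/64, …
g: a_k = 4, 0, -8, 0, 8/3, 0, -16/45, 0, 8/315, 0, …
h₀=f+g: left-lcm gives L₀, ord ≤ 3.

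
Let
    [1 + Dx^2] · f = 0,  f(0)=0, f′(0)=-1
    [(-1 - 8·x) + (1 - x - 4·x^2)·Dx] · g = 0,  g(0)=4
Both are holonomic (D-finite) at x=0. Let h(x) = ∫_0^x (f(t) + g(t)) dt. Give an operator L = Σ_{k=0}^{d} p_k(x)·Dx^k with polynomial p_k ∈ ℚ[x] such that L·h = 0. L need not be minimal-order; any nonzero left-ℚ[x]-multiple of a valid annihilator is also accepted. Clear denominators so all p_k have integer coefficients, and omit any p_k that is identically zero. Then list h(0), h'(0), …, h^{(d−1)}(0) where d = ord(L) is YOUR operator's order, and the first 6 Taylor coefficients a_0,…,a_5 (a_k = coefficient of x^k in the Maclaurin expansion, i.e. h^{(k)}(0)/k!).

L = (-55 - 486·x - 553·x^2 - 1488·x^3 - 80·x^4 - 128·x^5)·Dx + (11 + 11·x + 23·x^2 - 169·x^3 - 348·x^4 - 48·x^5 - 64·x^6)·Dx^2 + (-55 - 486·x - 553·x^2 - 1488·x^3 - 80·x^4 - 128·x^5)·Dx^3 + (11 + 11·x + 23·x^2 - 169·x^3 - 348·x^4 - 48·x^5 - 64·x^6)·Dx^4  (order 4).
h: a_k = 0, 4, 3/2, 20/3, 217/24, 116/5, …
ICs: h(0) = 0, h′(0) = 4, h′′(0) = 3, h′′′(0) = 40.

f: a_k = 0, -1, 0, 1/6, 0, -1/120, …
g: a_k = 4, 4, 20, 36, 116, 260, …
Weyl lclm of L_f,L_g ⇒ L₀ (ord ≤ 3).
Integrate: L := L₀·Dx.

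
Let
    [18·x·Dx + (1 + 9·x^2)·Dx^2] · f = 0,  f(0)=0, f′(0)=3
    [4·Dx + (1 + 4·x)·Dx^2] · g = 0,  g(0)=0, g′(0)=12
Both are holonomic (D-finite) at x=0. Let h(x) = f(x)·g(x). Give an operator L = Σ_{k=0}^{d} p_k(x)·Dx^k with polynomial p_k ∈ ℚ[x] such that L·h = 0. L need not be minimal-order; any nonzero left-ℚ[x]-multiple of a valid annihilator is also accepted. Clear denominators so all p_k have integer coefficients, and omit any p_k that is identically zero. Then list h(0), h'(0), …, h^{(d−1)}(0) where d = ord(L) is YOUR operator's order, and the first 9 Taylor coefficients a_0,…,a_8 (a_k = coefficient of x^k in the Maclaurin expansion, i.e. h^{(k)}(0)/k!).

f: a_k = 0, 3, 0, -9, 0, 243/5, 0, -2187/7, 0, …
g: a_k = 0, 12, -24, 64, -192, 3072/5, -2048, 49152/7, -24576, …
Product ⇒ symmetric product L₀, ord ≤ 4.
L = (2448 + 17280·x + 76464·x^2 + 518400·x^3 + 1399680·x^4 + 2426112·x^5 + 1679616·x^7)·Dx + (452 + 10800·x + 98028·x^2 + 491184·x^3 + 1840320·x^4 + 4339008·x^5 + 6531840·x^6 + 1259712·x^7 + 5878656·x^8)·Dx^2 + (136 + 1912·x + 18576·x^2 + 103608·x^3 + 389448·x^4 + 1100304·x^5 + 2239488·x^6 + 3277584·x^7 + 1259712·x^8 + 3359232·x^9)·Dx^3 + (13 + 176·x + 1234·x^2 + 6048·x^3 + 22833·x^4 + 68688·x^5 + 154224·x^6 + 279936·x^7 + 399492·x^8 + 209952·x^9 + 419904·x^10)·Dx^4  (order 4).
h: a_k = 0, 0, 36, -72, 84, -360, 9252/5, -27912/5, 74484/5, …
ICs: h(0) = 0, h′(0) = 0, h′′(0) = 72, h′′′(0) = -432.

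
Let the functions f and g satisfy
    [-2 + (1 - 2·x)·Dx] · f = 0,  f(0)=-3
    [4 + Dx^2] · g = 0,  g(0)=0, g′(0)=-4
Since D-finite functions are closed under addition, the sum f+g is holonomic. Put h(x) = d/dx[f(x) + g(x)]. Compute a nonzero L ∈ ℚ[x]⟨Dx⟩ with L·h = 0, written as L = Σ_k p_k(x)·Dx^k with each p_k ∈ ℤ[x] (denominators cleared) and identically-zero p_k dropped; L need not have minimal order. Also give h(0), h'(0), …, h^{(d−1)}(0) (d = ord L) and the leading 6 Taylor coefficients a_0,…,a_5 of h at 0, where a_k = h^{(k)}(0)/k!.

L = (208 - 64·x + 64·x^2) + (-28 + 72·x - 48·x^2 + 32·x^3)·Dx + (52 - 16·x + 16·x^2)·Dx^2 + (-7 + 18·x - 12·x^2 + 8·x^3)·Dx^3  (order 3).
h: a_k = -10, -24, -64, -192, -1448/3, -1152, …
ICs: h(0) = -10, h′(0) = -24, h′′(0) = -128.

f: a_k = -3, -6, -12, -24, -48, -96, …
g: a_k = 0, -4, 0, 8/3, 0, -8/15, …
f+g: L₀ = lclm(L_f,L_g), ord ≤ 1+2.
h=h₀': d/dx-closure on L₀ ⇒ L.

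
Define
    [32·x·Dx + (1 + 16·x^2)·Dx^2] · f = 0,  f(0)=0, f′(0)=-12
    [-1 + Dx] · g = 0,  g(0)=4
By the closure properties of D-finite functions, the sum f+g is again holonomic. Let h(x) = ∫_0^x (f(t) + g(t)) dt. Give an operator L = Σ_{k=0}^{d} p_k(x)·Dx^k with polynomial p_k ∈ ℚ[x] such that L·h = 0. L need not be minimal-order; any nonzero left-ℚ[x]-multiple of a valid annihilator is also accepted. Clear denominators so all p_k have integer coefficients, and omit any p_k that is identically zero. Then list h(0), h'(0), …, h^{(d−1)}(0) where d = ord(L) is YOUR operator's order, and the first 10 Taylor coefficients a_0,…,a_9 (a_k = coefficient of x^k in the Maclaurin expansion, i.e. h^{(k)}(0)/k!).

f: a_k = 0, -12, 0, 64, 0, -3072/5, 0, 49152/7, 0, -262144/3, …
g: a_k = 4, 4, 2, 2/3, 1/6, 1/30, 1/180, 1/1260, 1/10080, 1/90720, …
L₀ := lclm(L_f,L_g); ord L₀ ≤ 2+1.
∫: right-multiply L₀ by Dx.
L = (32 - 32·x - 1536·x^2 - 512·x^3)·Dx^2 + (-33 + 1504·x^2 - 256·x^4)·Dx^3 + (1 + 32·x + 32·x^2 + 512·x^3 + 256·x^4)·Dx^4  (order 4).
h: a_k = 0, 4, -4, 2/3, 97/6, 1/30, -18431/180, 1/1260, 8847361/10080, 1/90720, …
ICs: h(0) = 0, h′(0) = 4, h′′(0) = -8, h′′′(0) = 4.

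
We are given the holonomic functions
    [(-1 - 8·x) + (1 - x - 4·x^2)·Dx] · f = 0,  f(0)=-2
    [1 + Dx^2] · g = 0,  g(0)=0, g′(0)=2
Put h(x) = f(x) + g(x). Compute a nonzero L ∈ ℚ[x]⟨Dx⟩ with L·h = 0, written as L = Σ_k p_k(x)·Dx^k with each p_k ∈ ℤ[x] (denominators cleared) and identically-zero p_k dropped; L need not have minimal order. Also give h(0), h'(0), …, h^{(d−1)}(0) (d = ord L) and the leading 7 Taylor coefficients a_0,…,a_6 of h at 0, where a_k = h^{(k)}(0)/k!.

f: a_k = -2, -2, -10, -18, -58, -130, -362, …
g: a_k = 0, 2, 0, -1/3, 0, 1/60, 0, …
f+g: L₀ = lclm(L_f,L_g), ord ≤ 1+2.
L = (55 + 486·x + 553·x^2 + 1488·x^3 + 80·x^4 + 128·x^5) + (-11 - 11·x - 23·x^2 + 169·x^3 + 348·x^4 + 48·x^5 + 64·x^6)·Dx + (55 + 486·x + 553·x^2 + 1488·x^3 + 80·x^4 + 128·x^5)·Dx^2 + (-11 - 11·x - 23·x^2 + 169·x^3 + 348·x^4 + 48·x^5 + 64·x^6)·Dx^3  (order 3).
h: a_k = -2, 0, -10, -55/3, -58, -7799/60, -362, …
ICs: h(0) = -2, h′(0) = 0, h′′(0) = -20.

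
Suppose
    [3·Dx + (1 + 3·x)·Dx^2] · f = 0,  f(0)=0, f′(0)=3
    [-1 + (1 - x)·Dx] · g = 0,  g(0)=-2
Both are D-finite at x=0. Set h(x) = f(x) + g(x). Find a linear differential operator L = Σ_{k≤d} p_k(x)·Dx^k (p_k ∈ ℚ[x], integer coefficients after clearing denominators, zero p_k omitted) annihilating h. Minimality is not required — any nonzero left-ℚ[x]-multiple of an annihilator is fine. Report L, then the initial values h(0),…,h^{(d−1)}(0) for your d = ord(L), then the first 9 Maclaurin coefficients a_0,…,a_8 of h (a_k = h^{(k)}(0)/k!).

L = (-54 - 18·x)·Dx + (12 - 72·x - 36·x^2)·Dx^2 + (5 + 13·x - 9·x^2 - 9·x^3)·Dx^3  (order 3).
h: a_k = -2, 1, -13/2, 7, -89/4, 233/5, -247/2, 2173/7, -6577/8, …
ICs: h(0) = -2, h′(0) = 1, h′′(0) = -13.

f: a_k = 0, 3, -9/2, 9, -81/4, 243/5, -243/2, 2187/7, -6561/8, …
g: a_k = -2, -2, -2, -2, -2, -2, -2, -2, -2, …
f+g: L₀ = lclm(L_f,L_g), ord ≤ 2+1.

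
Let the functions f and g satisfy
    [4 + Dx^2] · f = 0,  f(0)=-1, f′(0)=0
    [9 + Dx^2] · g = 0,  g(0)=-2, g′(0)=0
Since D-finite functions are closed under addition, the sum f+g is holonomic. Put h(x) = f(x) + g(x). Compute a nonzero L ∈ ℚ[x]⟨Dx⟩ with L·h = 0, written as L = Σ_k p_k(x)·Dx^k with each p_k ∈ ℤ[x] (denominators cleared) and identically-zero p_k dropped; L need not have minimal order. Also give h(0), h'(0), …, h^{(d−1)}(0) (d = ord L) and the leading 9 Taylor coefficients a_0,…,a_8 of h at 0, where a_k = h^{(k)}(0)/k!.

L = 36 + 13·Dx^2 + Dx^4  (order 4).
h: a_k = -3, 0, 11, 0, -89/12, 0, 761/360, 0, -6689/20160, …
ICs: h(0) = -3, h′(0) = 0, h′′(0) = 22, h′′′(0) = 0.

f: a_k = -1, 0, 2, 0, -2/3, 0, 4/45, 0, -2/315, …
g: a_k = -2, 0, 9, 0, -27/4, 0, 81/40, 0, -729/2240, …
h₀=f+g: left-lcm gives L₀, ord ≤ 4.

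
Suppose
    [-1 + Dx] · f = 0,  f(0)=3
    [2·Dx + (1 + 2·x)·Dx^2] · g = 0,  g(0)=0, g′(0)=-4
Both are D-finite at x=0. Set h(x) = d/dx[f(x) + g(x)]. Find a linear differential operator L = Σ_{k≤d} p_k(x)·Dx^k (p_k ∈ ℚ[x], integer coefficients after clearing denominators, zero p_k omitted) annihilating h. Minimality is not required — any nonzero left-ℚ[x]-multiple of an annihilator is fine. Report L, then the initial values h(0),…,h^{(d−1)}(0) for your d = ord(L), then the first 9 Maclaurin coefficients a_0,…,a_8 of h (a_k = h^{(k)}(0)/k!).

L = (-10 - 4·x) + (7 - 4·x - 4·x^2)·Dx + (3 + 8·x + 4·x^2)·Dx^2  (order 2).
h: a_k = -1, 11, -29/2, 65/2, -511/8, 5121/40, -61439/240, 860161/1680, -13762559/13440, …
ICs: h(0) = -1, h′(0) = 11.

f: a_k = 3, 3, 3/2, 1/2, 1/8, 1/40, 1/240, 1/1680, 1/13440, …
g: a_k = 0, -4, 4, -16/3, 8, -64/5, 64/3, -256/7, 64, …
L₀ := lclm(L_f,L_g); ord L₀ ≤ 1+2.
h₀' ⇒ L via d/dx closure of L₀.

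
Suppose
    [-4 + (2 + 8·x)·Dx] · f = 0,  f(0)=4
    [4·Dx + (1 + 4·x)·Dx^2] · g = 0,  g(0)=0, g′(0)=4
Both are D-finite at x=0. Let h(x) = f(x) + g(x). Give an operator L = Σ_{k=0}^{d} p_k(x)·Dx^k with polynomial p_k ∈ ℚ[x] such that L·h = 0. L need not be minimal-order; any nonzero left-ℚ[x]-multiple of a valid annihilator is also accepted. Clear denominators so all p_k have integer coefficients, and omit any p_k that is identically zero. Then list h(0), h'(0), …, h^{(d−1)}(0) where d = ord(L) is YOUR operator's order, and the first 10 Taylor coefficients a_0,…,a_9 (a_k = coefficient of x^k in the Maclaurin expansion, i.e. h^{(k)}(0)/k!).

L = 8·Dx + (10 + 40·x)·Dx^2 + (1 + 8·x + 16·x^2)·Dx^3  (order 3).
h: a_k = 4, 12, -16, 112/3, -104, 1584/5, -3056/3, 23776/7, -11624, 365104/9, …
ICs: h(0) = 4, h′(0) = 12, h′′(0) = -32.

f: a_k = 4, 8, -8, 16, -40, 112, -336, 1056, -3432, 11440, …
g: a_k = 0, 4, -8, 64/3, -64, 1024/5, -2048/3, 16384/7, -8192, 262144/9, …
f+g: L₀ = lclm(L_f,L_g), ord ≤ 1+2.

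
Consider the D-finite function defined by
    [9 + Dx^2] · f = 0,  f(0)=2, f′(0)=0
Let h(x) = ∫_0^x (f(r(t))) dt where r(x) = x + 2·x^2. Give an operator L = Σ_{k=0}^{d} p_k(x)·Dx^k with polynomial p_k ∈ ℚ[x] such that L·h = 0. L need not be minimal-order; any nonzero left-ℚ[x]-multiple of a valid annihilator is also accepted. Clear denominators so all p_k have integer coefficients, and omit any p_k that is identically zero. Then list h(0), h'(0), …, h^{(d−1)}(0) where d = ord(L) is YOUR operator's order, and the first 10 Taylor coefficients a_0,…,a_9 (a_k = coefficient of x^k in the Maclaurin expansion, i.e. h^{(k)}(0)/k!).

f: a_k = 2, 0, -9, 0, 27/4, 0, -81/40, 0, 729/2240, 0, …
L₀ from L_f via x↦r, Dx↦r'^{-1}Dx.
Integrate: L := L₀·Dx.
L = (9 + 108·x + 432·x^2 + 576·x^3)·Dx - 4·Dx^2 + (1 + 4·x)·Dx^3  (order 3).
h: a_k = 0, 2, 0, -3, -9, -117/20, 9, 6399/280, 1917/80, -3279/2240, …
ICs: h(0) = 0, h′(0) = 2, h′′(0) = 0.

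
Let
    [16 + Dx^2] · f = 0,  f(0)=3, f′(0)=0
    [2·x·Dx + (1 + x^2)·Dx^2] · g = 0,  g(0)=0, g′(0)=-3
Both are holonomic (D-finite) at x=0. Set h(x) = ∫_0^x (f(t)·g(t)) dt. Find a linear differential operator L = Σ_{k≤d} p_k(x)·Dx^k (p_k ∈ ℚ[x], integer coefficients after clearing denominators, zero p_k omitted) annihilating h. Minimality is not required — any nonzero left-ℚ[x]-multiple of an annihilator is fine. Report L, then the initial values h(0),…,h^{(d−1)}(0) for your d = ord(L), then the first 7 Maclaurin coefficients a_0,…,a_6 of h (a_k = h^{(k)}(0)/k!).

f: a_k = 3, 0, -24, 0, 32, 0, -256/15, …
g: a_k = 0, -3, 0, 1, 0, -3/5, 0, …
h₀=f·g: eliminate ⇒ L₀, order ≤ 2·2.
h=∫₀ˣh₀: take L = L₀·Dx.
L = (5440 + 19136·x^2 + 25856·x^4 + 16384·x^6 + 4096·x^8)·Dx + (1152·x + 3200·x^3 + 3072·x^5 + 1024·x^7)·Dx^2 + (612 + 2252·x^2 + 3168·x^4 + 2048·x^6 + 512·x^8)·Dx^3 + (72·x + 200·x^3 + 192·x^5 + 64·x^7)·Dx^4 + (17 + 66·x^2 + 97·x^4 + 64·x^6 + 16·x^8)·Dx^5  (order 5).
h: a_k = 0, 0, -9/2, 0, 75/4, 0, -203/10, …
ICs: h(0) = 0, h′(0) = 0, h′′(0) = -9, h′′′(0) = 0, h′′′′(0) = 450.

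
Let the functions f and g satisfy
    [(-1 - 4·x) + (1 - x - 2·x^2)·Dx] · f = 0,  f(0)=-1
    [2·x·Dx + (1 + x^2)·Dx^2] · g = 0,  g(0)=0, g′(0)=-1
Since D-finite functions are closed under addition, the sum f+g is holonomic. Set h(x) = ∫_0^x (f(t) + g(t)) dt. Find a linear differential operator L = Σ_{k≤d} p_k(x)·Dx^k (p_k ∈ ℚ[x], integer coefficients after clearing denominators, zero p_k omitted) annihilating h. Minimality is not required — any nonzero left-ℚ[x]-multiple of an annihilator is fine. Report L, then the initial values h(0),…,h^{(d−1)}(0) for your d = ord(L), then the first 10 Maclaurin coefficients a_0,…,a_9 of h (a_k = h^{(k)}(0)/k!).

f: a_k = -1, -1, -3, -5, -11, -21, -43, -85, -171, -341, …
g: a_k = 0, -1, 0, 1/3, 0, -1/5, 0, 1/7, 0, -1/9, …
Sum ⇒ L₀ = lclm(L_f,L_g) in ℚ(x)⟨Dx⟩.
∫: right-multiply L₀ by Dx.
L = (-6 + 24·x + 162·x^2 + 240·x^3 + 384·x^4 + 48·x^6)·Dx^2 + (16 + 74·x + 88·x^2 + 226·x^3 + 212·x^4 + 304·x^5 + 12·x^6 + 48·x^7)·Dx^3 + (-3 - 4·x - 8·x^2 + 28·x^3 + 27·x^4 + 36·x^5 + 40·x^6 + 4·x^7 + 8·x^8)·Dx^4  (order 4).
h: a_k = 0, -1, -1, -1, -7/6, -11/5, -53/15, -43/7, -297/28, -19, …
ICs: h(0) = 0, h′(0) = -1, h′′(0) = -2, h′′′(0) = -6.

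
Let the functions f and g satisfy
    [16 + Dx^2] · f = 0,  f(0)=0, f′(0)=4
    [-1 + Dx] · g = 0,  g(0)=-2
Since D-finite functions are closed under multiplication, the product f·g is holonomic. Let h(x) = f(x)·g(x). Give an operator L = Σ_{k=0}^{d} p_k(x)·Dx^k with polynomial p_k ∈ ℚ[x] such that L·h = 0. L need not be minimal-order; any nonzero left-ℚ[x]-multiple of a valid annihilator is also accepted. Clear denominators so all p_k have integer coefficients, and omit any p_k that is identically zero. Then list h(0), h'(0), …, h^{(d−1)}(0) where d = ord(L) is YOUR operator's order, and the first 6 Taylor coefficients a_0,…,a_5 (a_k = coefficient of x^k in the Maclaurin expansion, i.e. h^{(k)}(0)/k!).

L = 17 - 2·Dx + Dx^2  (order 2).
h: a_k = 0, -8, -8, 52/3, 20, -101/15, …
ICs: h(0) = 0, h′(0) = -8.

f: a_k = 0, 4, 0, -32/3, 0, 128/15, …
g: a_k = -2, -2, -1, -1/3, -1/12, -1/60, …
L₀ := L_f ⊗_s L_g (sym. prod.), ord ≤ 2.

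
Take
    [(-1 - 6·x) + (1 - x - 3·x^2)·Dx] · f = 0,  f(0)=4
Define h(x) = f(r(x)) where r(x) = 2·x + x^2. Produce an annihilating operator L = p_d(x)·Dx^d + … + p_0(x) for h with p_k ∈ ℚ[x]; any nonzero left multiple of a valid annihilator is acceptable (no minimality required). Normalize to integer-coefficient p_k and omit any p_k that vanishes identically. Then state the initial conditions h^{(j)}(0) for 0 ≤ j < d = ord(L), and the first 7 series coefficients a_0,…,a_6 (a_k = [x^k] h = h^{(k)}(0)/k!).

L = (2 + 26·x + 36·x^2 + 12·x^3) + (-1 + 2·x + 13·x^2 + 12·x^3 + 3·x^4)·Dx  (order 1).
h: a_k = 4, 8, 68, 288, 1568, 7720, 39484, …
ICs: h(0) = 4.

f: a_k = 4, 4, 16, 28, 76, 160, 388, …
L₀ from L_f via x↦r, Dx↦r'^{-1}Dx.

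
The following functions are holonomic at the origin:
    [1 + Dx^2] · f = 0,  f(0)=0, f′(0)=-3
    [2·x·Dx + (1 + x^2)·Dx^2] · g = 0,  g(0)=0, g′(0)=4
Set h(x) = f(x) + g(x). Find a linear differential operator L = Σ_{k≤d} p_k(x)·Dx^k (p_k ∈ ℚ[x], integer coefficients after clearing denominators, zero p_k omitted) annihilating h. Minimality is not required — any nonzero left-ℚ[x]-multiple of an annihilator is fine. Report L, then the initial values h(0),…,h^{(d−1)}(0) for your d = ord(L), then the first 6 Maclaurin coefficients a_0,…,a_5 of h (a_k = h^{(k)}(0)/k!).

L = (-22·x + 28·x^3 + 2·x^5)·Dx + (-1 + 7·x^2 + 9·x^4 + x^6)·Dx^2 + (-22·x + 28·x^3 + 2·x^5)·Dx^3 + (-1 + 7·x^2 + 9·x^4 + x^6)·Dx^4  (order 4).
h: a_k = 0, 1, 0, -5/6, 0, 31/40, …
ICs: h(0) = 0, h′(0) = 1, h′′(0) = 0, h′′′(0) = -5.

f: a_k = 0, -3, 0, 1/2, 0, -1/40, …
g: a_k = 0, 4, 0, -4/3, 0, 4/5, …
L₀ := lclm(L_f,L_g); ord L₀ ≤ 2+2.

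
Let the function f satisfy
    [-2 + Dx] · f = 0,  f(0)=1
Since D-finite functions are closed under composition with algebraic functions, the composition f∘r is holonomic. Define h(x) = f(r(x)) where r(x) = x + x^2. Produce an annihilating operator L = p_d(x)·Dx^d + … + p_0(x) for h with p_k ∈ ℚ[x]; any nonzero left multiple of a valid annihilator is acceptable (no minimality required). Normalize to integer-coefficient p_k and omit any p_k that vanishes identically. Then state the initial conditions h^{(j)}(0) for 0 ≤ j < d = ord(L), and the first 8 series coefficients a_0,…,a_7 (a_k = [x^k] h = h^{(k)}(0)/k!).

L = (-2 - 4·x) + Dx  (order 1).
h: a_k = 1, 2, 4, 16/3, 20/3, 104/15, 304/45, 1856/315, …
ICs: h(0) = 1.

f: a_k = 1, 2, 2, 4/3, 2/3, 4/15, 4/45, 8/315, …
f∘r: x↦r, Dx↦Dx/r' in L_f ⇒ L₀.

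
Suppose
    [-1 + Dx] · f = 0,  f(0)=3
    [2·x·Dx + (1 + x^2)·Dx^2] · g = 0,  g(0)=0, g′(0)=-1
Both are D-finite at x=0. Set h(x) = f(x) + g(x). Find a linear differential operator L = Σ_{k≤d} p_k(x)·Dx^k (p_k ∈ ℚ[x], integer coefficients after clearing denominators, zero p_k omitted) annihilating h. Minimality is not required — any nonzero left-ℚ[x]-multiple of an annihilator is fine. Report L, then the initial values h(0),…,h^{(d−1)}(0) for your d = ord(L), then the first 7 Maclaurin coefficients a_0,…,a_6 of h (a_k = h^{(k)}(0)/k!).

f: a_k = 3, 3, 3/2, 1/2, 1/8, 1/40, 1/240, …
g: a_k = 0, -1, 0, 1/3, 0, -1/5, 0, …
f+g: L₀ = lclm(L_f,L_g), ord ≤ 1+2.
L = (2 - 4·x - 2·x^2)·Dx + (-3 + 3·x + x^2 - x^3)·Dx^2 + (1 + x + x^2 + x^3)·Dx^3  (order 3).
h: a_k = 3, 2, 3/2, 5/6, 1/8, -7/40, 1/240, …
ICs: h(0) = 3, h′(0) = 2, h′′(0) = 3.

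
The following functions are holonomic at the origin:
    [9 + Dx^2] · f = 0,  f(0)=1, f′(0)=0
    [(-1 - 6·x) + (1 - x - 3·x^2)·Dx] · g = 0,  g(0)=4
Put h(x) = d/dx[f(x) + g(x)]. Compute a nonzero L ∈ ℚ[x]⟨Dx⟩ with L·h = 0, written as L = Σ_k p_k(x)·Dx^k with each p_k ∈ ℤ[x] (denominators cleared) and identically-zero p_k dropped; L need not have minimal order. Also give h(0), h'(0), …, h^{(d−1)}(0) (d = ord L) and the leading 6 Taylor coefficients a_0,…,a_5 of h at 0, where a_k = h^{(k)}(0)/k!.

f: a_k = 1, 0, -9/2, 0, 27/8, 0, …
g: a_k = 4, 4, 16, 28, 76, 160, …
h₀=f+g: left-lcm gives L₀, ord ≤ 3.
h=h₀': d/dx-closure on L₀ ⇒ L.
L = (1584 + 7614·x + 25326·x^2 + 15390·x^3 + 26730·x^4 + 13122·x^5 + 13122·x^6) + (-153 - 819·x + 918·x^2 + 2133·x^3 + 1620·x^4 + 3645·x^5 + 5103·x^6 + 4374·x^7)·Dx + (176 + 846·x + 2814·x^2 + 1710·x^3 + 2970·x^4 + 1458·x^5 + 1458·x^6)·Dx^2 + (-17 - 91·x + 102·x^2 + 237·x^3 + 180·x^4 + 405·x^5 + 567·x^6 + 486·x^7)·Dx^3  (order 3).
h: a_k = 4, 23, 84, 635/2, 800, 92877/40, …
ICs: h(0) = 4, h′(0) = 23, h′′(0) = 168.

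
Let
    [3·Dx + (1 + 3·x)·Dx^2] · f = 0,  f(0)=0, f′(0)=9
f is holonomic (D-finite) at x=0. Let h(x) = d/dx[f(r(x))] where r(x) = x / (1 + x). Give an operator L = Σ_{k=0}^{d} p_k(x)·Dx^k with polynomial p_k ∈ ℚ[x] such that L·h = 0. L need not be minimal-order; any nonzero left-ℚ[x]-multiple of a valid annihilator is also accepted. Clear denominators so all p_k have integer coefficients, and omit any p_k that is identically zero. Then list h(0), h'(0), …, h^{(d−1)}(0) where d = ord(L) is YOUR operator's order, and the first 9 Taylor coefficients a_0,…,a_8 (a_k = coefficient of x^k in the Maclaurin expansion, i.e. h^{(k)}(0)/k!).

f: a_k = 0, 9, -27/2, 27, -243/4, 729/5, -729/2, 6561/7, -19683/8, …
h₀=f(r): pull back L_f along r ⇒ L₀.
h₀' ⇒ L via d/dx closure of L₀.
L = (5 + 8·x) + (1 + 5·x + 4·x^2)·Dx  (order 1).
h: a_k = 9, -45, 189, -765, 3069, -12285, 49149, -196605, 786429, …
ICs: h(0) = 9.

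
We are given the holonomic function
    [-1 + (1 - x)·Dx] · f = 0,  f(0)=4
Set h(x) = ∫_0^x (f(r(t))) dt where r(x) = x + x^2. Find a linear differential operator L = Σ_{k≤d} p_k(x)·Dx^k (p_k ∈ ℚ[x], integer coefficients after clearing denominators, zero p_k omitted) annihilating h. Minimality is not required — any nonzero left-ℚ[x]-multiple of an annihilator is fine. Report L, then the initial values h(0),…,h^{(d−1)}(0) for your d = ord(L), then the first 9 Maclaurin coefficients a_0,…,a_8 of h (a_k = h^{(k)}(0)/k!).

L = (1 + 2·x)·Dx + (-1 + x + x^2)·Dx^2  (order 2).
h: a_k = 0, 4, 2, 8/3, 3, 4, 16/3, 52/7, 21/2, …
ICs: h(0) = 0, h′(0) = 4.

f: a_k = 4, 4, 4, 4, 4, 4, 4, 4, 4, …
f∘r: x↦r, Dx↦Dx/r' in L_f ⇒ L₀.
h=∫₀ˣh₀: take L = L₀·Dx.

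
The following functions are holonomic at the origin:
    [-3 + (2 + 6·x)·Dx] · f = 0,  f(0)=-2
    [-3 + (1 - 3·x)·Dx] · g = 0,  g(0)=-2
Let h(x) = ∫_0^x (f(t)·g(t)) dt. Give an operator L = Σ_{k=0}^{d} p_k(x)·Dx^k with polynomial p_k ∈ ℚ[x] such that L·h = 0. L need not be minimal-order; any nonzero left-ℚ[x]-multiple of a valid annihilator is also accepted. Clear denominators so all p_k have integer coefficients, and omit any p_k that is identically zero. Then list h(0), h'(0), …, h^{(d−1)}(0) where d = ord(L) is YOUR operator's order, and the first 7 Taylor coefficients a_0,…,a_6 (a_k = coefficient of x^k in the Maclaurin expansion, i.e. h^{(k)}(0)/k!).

f: a_k = -2, -3, 9/4, -27/8, 405/64, -1701/128, 15309/512, …
g: a_k = -2, -6, -18, -54, -162, -486, -1458, …
Product ⇒ symmetric product L₀, ord ≤ 1.
Integrate: L := L₀·Dx.
L = (9 + 9·x)·Dx + (-2 + 18·x^2)·Dx^2  (order 2).
h: a_k = 0, 4, 9, 33/2, 621/16, 14499/160, 29565/128, …
ICs: h(0) = 0, h′(0) = 4.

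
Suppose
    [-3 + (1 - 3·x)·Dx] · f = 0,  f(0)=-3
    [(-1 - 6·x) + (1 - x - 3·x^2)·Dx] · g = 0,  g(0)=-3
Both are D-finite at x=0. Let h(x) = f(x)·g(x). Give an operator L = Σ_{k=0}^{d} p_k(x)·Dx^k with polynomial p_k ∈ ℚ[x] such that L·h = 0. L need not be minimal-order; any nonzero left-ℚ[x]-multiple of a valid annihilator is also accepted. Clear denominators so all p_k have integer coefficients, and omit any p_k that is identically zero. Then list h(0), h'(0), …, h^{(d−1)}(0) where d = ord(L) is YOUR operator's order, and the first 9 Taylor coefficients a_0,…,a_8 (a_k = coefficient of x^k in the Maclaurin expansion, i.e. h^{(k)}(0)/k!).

f: a_k = -3, -9, -27, -81, -243, -729, -2187, -6561, -19683, …
g: a_k = -3, -3, -12, -21, -57, -120, -291, -651, -1524, …
Sym-product of L_f,L_g gives L₀ (≤ ord 1).
L = (-4 + 27·x^2) + (1 - 4·x + 9·x^3)·Dx  (order 1).
h: a_k = 9, 36, 144, 495, 1656, 5328, 16857, 52524, 162144, …
ICs: h(0) = 9.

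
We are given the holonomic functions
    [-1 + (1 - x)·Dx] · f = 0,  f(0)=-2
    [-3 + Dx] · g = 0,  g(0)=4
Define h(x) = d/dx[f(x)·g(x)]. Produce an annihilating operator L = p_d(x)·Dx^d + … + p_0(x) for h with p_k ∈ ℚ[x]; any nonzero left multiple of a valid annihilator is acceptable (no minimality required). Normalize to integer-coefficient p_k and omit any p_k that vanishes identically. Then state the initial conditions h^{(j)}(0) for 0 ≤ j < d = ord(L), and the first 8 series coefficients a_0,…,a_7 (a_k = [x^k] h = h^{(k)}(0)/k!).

L = (17 - 24·x + 9·x^2) + (-4 + 7·x - 3·x^2)·Dx  (order 1).
h: a_k = -32, -136, -312, -524, -736, -4659/5, -5557/5, -89641/70, …
ICs: h(0) = -32.

f: a_k = -2, -2, -2, -2, -2, -2, -2, -2, …
g: a_k = 4, 12, 18, 18, 27/2, 81/10, 81/20, 243/140, …
L₀ := L_f ⊗_s L_g (sym. prod.), ord ≤ 1.
Derive L from L₀ (diff closure).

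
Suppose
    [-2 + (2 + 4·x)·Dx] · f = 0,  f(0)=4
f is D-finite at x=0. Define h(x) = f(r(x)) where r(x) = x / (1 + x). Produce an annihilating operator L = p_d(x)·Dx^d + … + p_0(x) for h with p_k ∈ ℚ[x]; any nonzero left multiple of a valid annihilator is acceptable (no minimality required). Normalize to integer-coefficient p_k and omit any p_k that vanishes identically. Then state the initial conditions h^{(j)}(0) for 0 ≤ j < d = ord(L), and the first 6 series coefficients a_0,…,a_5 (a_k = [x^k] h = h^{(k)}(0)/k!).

f: a_k = 4, 4, -2, 2, -5/2, 7/2, …
Change of var in L_f (x↦r) gives L₀.
L = -1 + (1 + 4·x + 3·x^2)·Dx  (order 1).
h: a_k = 4, 4, -6, 10, -37/2, 75/2, …
ICs: h(0) = 4.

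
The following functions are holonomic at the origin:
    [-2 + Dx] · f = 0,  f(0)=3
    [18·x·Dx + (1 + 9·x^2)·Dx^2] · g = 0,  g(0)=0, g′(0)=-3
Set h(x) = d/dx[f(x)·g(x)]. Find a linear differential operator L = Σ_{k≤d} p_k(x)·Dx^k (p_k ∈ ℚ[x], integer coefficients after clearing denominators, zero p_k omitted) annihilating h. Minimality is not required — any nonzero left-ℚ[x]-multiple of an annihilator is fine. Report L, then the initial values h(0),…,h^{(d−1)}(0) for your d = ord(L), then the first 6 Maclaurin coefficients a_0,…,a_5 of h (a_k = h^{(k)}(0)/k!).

L = (-14 - 72·x + 558·x^2 - 648·x^3 + 324·x^4) + (5 + 54·x - 315·x^2 + 486·x^3 - 324·x^4)·Dx + (1 - 9·x + 18·x^2 - 81·x^3 + 81·x^4)·Dx^2  (order 2).
h: a_k = -9, -36, 27, 168, -489, -1548, …
ICs: h(0) = -9, h′(0) = -36.

f: a_k = 3, 6, 6, 4, 2, 4/5, …
g: a_k = 0, -3, 0, 9, 0, -243/5, …
f·g: L₀ = L_f ⊗_s L_g, ord ≤ 1·2.
Differentiate: ansatz ord ≤ ord L₀ ⇒ L.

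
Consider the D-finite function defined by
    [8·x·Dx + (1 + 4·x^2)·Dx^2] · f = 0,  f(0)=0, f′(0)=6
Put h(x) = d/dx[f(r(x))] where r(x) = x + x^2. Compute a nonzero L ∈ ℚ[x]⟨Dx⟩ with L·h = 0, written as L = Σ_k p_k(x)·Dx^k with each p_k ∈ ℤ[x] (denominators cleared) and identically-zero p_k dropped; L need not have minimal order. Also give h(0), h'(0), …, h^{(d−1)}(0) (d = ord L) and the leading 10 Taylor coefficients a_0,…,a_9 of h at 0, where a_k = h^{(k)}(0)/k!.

L = (-2 + 8·x + 32·x^2 + 48·x^3 + 24·x^4) + (1 + 2·x + 4·x^2 + 16·x^3 + 20·x^4 + 8·x^5)·Dx  (order 1).
h: a_k = 6, 12, -24, -96, -24, 528, 960, -1536, -7968, -3648, …
ICs: h(0) = 6.

f: a_k = 0, 6, 0, -8, 0, 96/5, 0, -384/7, 0, 512/3, …
L₀ from L_f via x↦r, Dx↦r'^{-1}Dx.
Derive L from L₀ (diff closure).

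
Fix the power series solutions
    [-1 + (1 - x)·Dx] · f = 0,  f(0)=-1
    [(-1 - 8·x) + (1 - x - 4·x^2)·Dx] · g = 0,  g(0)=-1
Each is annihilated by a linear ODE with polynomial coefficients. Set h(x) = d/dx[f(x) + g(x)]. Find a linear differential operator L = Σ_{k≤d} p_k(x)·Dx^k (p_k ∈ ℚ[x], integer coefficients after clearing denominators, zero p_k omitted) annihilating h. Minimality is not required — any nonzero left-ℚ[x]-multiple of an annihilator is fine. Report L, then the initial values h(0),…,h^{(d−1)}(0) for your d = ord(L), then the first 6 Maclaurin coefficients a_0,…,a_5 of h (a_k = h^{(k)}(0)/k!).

f: a_k = -1, -1, -1, -1, -1, -1, …
g: a_k = -1, -1, -5, -9, -29, -65, …
Weyl lclm of L_f,L_g ⇒ L₀ (ord ≤ 2).
h₀' ⇒ L via d/dx closure of L₀.
L = (-6 - 96·x - 384·x^3 + 96·x^4) + (6 + 42·x - 24·x^2 + 144·x^3 - 372·x^4 + 96·x^5)·Dx + (-1 + 2·x - 9·x^2 + 24·x^3 + 28·x^4 - 60·x^5 + 16·x^6)·Dx^2  (order 2).
h: a_k = -2, -12, -30, -120, -330, -1092, …
ICs: h(0) = -2, h′(0) = -12.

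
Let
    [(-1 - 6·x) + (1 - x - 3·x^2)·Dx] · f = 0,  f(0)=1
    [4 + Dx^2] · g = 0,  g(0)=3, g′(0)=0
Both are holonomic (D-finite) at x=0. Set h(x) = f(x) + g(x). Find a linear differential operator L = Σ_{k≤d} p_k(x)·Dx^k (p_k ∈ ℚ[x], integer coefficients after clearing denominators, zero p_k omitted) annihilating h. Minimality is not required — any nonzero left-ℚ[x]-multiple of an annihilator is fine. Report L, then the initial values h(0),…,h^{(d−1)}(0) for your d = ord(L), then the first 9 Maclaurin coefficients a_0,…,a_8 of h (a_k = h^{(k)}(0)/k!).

f: a_k = 1, 1, 4, 7, 19, 40, 97, 217, 508, …
g: a_k = 3, 0, -6, 0, 2, 0, -4/15, 0, 2/105, …
Weyl lclm of L_f,L_g ⇒ L₀ (ord ≤ 3).
L = (92 + 608·x + 512·x^2 + 1104·x^3 + 360·x^4 + 432·x^5) + (-24 + 4·x + 24·x^2 + 80·x^3 + 180·x^4 + 216·x^5 + 216·x^6)·Dx + (23 + 152·x + 128·x^2 + 276·x^3 + 90·x^4 + 108·x^5)·Dx^2 + (-6 + x + 6·x^2 + 20·x^3 + 45·x^4 + 54·x^5 + 54·x^6)·Dx^3  (order 3).
h: a_k = 4, 1, -2, 7, 21, 40, 1451/15, 217, 53342/105, …
ICs: h(0) = 4, h′(0) = 1, h′′(0) = -4.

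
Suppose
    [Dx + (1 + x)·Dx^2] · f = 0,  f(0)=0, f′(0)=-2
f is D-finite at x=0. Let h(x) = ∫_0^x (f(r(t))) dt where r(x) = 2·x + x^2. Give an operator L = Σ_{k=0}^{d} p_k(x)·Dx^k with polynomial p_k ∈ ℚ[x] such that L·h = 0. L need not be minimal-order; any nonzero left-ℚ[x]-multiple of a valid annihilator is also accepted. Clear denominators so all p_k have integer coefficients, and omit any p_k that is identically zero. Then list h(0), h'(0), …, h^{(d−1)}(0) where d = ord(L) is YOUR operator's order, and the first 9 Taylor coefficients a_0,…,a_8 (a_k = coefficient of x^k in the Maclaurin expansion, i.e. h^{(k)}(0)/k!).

L = Dx^2 + (1 + x)·Dx^3  (order 3).
h: a_k = 0, 0, -2, 2/3, -1/3, 1/5, -2/15, 2/21, -1/14, …
ICs: h(0) = 0, h′(0) = 0, h′′(0) = -4.

f: a_k = 0, -2, 1, -2/3, 1/2, -2/5, 1/3, -2/7, 1/4, …
h₀=f(r): pull back L_f along r ⇒ L₀.
h=∫h₀ ⇒ L = L₀·Dx.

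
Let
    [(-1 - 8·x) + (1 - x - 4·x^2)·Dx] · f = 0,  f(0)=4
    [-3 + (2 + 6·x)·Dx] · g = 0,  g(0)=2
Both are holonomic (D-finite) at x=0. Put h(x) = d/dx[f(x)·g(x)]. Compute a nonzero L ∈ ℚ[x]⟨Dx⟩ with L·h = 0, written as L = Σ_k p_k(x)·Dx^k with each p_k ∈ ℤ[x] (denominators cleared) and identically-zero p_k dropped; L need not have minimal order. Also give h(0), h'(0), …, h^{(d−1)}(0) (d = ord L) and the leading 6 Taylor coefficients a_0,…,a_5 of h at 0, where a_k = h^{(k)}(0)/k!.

L = (43 + 474·x + 1491·x^2 + 2280·x^3 + 2160·x^4) + (-10 - 58·x - 78·x^2 + 242·x^3 + 960·x^4 + 864·x^5)·Dx  (order 1).
h: a_k = 20, 86, 819/2, 4531/4, 141175/32, 727869/64, …
ICs: h(0) = 20.

f: a_k = 4, 4, 20, 36, 116, 260, …
g: a_k = 2, 3, -9/4, 27/8, -405/64, 1701/128, …
h₀=f·g: eliminate ⇒ L₀, order ≤ 1·1.
h=h₀': d/dx-closure on L₀ ⇒ L.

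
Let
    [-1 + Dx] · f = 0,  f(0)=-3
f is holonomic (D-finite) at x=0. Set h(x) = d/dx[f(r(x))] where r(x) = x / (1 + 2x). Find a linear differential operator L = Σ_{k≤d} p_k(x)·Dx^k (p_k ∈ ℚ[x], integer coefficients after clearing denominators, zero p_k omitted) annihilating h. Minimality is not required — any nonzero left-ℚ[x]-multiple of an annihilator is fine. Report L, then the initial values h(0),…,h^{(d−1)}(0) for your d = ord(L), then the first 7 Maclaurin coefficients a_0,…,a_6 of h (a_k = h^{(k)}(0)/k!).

f: a_k = -3, -3, -3/2, -1/2, -1/8, -1/40, -1/240, …
Substitute x→r, Dx→(1/r')Dx; clear ⇒ L₀.
h=h₀': d/dx-closure on L₀ ⇒ L.
L = (-3 - 8·x) + (-1 - 4·x - 4·x^2)·Dx  (order 1).
h: a_k = -3, 9, -39/2, 71/2, -441/8, 2699/40, -9157/240, …
ICs: h(0) = -3.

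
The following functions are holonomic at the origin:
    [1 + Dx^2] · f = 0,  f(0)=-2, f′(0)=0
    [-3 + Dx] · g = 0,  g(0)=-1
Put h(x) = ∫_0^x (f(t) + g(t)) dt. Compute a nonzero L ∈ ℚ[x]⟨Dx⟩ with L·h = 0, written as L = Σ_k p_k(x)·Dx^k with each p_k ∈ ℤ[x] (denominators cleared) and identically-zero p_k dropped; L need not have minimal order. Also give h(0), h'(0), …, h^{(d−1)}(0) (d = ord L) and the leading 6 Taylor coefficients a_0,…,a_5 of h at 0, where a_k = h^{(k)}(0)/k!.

L = -3·Dx + Dx^2 - 3·Dx^3 + Dx^4  (order 4).
h: a_k = 0, -3, -3/2, -7/6, -9/8, -83/120, …
ICs: h(0) = 0, h′(0) = -3, h′′(0) = -3, h′′′(0) = -7.

f: a_k = -2, 0, 1, 0, -1/12, 0, …
g: a_k = -1, -3, -9/2, -9/2, -27/8, -81/40, …
Sum ⇒ L₀ = lclm(L_f,L_g) in ℚ(x)⟨Dx⟩.
h=∫h₀ ⇒ L = L₀·Dx.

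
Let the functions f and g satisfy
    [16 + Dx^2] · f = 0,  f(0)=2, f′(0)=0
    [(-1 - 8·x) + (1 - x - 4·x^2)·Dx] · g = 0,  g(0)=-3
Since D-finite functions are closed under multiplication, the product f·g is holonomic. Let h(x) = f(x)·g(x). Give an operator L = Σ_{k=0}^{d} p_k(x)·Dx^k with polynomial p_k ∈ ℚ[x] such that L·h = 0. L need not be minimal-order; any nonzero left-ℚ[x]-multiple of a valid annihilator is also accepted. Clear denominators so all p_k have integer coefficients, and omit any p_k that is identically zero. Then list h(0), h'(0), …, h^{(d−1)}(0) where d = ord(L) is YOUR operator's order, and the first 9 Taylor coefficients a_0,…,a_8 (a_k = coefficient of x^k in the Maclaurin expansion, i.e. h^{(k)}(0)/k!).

f: a_k = 2, 0, -16, 0, 64/3, 0, -512/45, 0, 1024/315, …
g: a_k = -3, -3, -15, -27, -87, -195, -543, -1323, -3495, …
Sym-product of L_f,L_g gives L₀ (≤ ord 2).
L = (-8 + 16·x + 64·x^2) + (2 + 16·x)·Dx + (-1 + x + 4·x^2)·Dx^2  (order 2).
h: a_k = -6, -6, 18, -6, 2, -22, 302/15, -1018/15, 102/35, …
ICs: h(0) = -6, h′(0) = -6.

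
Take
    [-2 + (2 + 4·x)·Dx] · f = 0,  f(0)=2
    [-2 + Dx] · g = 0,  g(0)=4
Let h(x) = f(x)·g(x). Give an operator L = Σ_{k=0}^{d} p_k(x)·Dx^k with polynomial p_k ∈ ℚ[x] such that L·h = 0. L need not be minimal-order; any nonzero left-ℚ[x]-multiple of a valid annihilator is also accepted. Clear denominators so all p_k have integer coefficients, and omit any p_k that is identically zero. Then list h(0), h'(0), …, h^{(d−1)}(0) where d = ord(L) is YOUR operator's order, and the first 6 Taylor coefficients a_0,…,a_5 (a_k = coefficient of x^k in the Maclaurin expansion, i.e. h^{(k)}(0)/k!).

L = (-3 - 4·x) + (1 + 2·x)·Dx  (order 1).
h: a_k = 8, 24, 28, 68/3, 11, 107/15, …
ICs: h(0) = 8.

f: a_k = 2, 2, -1, 1, -5/4, 7/4, …
g: a_k = 4, 8, 8, 16/3, 8/3, 16/15, …
f·g: L₀ = L_f ⊗_s L_g, ord ≤ 1·1.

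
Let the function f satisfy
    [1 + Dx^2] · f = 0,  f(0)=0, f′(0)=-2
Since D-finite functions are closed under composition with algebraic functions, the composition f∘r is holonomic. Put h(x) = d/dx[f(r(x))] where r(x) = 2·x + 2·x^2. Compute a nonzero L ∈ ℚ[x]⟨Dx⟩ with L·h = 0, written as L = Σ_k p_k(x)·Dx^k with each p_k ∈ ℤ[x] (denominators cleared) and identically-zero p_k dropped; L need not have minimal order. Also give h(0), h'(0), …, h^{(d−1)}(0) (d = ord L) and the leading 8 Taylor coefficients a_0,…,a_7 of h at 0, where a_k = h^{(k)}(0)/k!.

f: a_k = 0, -2, 0, 1/3, 0, -1/60, 0, 1/2520, …
h₀=f(r): pull back L_f along r ⇒ L₀.
h₀' ⇒ L via d/dx closure of L₀.
L = (16 + 32·x + 96·x^2 + 128·x^3 + 64·x^4) + (-6 - 12·x)·Dx + (1 + 4·x + 4·x^2)·Dx^2  (order 2).
h: a_k = -4, -8, 8, 32, 112/3, 0, -1664/45, -1792/45, …
ICs: h(0) = -4, h′(0) = -8.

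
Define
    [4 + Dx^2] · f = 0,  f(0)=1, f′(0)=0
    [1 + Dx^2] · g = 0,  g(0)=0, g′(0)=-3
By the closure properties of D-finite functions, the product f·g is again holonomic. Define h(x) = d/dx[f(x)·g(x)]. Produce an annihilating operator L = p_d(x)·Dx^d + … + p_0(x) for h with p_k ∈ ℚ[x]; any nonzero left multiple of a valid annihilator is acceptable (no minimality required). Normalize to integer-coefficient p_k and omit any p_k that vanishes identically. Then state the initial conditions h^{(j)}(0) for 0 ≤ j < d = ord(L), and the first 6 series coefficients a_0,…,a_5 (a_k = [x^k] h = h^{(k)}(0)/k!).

L = 9 + 10·Dx^2 + Dx^4  (order 4).
h: a_k = -3, 0, 39/2, 0, -121/8, 0, …
ICs: h(0) = -3, h′(0) = 0, h′′(0) = 39, h′′′(0) = 0.

f: a_k = 1, 0, -2, 0, 2/3, 0, …
g: a_k = 0, -3, 0, 1/2, 0, -1/40, …
Sym-product of L_f,L_g gives L₀ (≤ ord 4).
Differentiate: ansatz ord ≤ ord L₀ ⇒ L.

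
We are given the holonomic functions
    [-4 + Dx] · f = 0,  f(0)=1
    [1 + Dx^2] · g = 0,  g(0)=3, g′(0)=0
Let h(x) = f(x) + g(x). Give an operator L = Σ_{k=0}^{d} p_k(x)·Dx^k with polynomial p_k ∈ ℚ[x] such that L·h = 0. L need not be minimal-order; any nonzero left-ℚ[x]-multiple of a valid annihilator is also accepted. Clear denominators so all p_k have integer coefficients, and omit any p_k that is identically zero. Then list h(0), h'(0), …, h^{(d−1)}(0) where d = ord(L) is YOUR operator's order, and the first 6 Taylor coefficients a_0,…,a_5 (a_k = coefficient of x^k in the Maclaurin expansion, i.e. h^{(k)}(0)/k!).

f: a_k = 1, 4, 8, 32/3, 32/3, 128/15, …
g: a_k = 3, 0, -3/2, 0, 1/8, 0, …
L₀ := lclm(L_f,L_g); ord L₀ ≤ 1+2.
L = -4 + Dx - 4·Dx^2 + Dx^3  (order 3).
h: a_k = 4, 4, 13/2, 32/3, 259/24, 128/15, …
ICs: h(0) = 4, h′(0) = 4, h′′(0) = 13.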